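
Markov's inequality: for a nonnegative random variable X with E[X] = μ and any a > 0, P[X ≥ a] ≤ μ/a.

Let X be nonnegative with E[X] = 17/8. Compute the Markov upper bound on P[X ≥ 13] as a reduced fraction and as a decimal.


μ = E[X] = 17/8, a = 13.
Markov: P[X ≥ 13] ≤ μ/a = (17/8)/13 = 17/104.
Numerically: ≈ 0.1635.
(Since a = 13 > μ = 2.1250, the bound 17/104 is < 1 and informative.)

P[X ≥ 13] ≤ 17/104 ≈ 0.1635.


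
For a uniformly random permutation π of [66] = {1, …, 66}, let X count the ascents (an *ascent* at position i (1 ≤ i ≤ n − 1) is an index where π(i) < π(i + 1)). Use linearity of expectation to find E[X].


Write X = Σ X_I over i = 1, …, 65, with X_I the indicator of one ascent.
There are 65 indicators.
For each fixed i, the pair (π(i), π(i+1)) is a uniformly random ordered pair of distinct values from {1, …, 66}; by symmetry P[π(i) < π(i+1)] = 1/2.
By linearity: E[X] = 65 · (1/2) = (66 − 1) · (1/2) = 65/2 ≈ 32.500.

E[X] = 65/2 = 32.500.


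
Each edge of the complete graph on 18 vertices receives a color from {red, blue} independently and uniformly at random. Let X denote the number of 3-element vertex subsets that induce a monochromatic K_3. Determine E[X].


Let X = Σ_S X_S over the C(18, 3) = 816 subsets S of size 3, where X_S = 1 if the K_3 on S is monochromatic.
For a fixed S, the K_3 on S has C(3, 2) = 3 edges. P[all 3 edges red] = (1/2)^3, and likewise for blue, so P[monochromatic] = 2·(1/2)^3 = 2^{1 − 3} = 1/4.
By linearity: E[X] = C(18, 3) · 2^{1 − 3} = 816 · 1/4 = 204.
Numerically: E[X] ≈ 204.00000.

E[X] = C(18,3)·2^(1−C(3,2)) = 204 ≈ 204.00000.


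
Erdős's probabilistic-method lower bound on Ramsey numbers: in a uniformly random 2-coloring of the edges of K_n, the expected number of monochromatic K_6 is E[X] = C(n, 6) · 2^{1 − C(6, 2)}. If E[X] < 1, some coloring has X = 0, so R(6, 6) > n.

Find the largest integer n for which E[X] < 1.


We need C(n, 6) · 2^{1 − 15} < 1, i.e. C(n, 6) < 2^{15 − 1} = 16384.
Check values of n near the boundary:
  n = 16: C(16, 6) = 8008; 8008 < 16384? YES
  n = 17: C(17, 6) = 12376; 12376 < 16384? YES
  n = 18: C(18, 6) = 18564; 18564 < 16384? NO
The largest n with C(n, 6) < 16384 is n = 17 (where E[X] = 1547/2048 ≈ 0.755371). Hence R(6, 6) > 17, i.e. R(6, 6) ≥ 18.

Largest n = 17; hence R(6, 6) > 17.


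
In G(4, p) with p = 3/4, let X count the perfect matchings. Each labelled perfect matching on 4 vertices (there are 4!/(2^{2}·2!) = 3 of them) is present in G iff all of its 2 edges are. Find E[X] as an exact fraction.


K_4 has 4!/(2^{2}·2!) = 3 labelled perfect matchings.
For each such perfect matching H, let X_H = 1 if all 2 edges of H are present in G. Then P[X_H = 1] = p^{2} = (3/4)^{2} = 9/16.
Summing the indicators: E[X] = Σ_H E[X_H] = 3 · p^{2} = 3 · 9/16 = 27/16.
Numerically: E[X] ≈ 1.69.

E[X] = 3 · (3/4)^{2} = 27/16 ≈ 1.69.


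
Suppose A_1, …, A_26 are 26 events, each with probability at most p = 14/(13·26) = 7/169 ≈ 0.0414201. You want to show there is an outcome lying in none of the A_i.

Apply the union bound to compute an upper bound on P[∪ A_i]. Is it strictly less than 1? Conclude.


Union bound: P[∪_{i=1}^{26} A_i] ≤ Σ_i P[A_i] ≤ 26·p = 26·(7/169) = 14/13.
Numerically: 14/13 ≈ 1.0769231.
Is 14/13 < 1? NO.
Since the bound 14/13 is ≥ 1, the union bound is uninformative here; it does NOT by itself certify existence.

26·p = 14/13 ≈ 1.0769231; existence NOT certified by the union bound.


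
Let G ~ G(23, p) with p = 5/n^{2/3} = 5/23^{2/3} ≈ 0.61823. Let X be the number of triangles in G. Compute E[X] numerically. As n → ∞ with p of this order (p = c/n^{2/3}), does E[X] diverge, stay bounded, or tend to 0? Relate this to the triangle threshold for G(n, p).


Number of potential triangles: C(23, 3) = 1771.
Each occurs with probability p³ ≈ (0.61823)³ ≈ 2.3629490e-01.
By linearity: E[X] = C(23, 3)·p³ ≈ 1771 · 2.3629490e-01 ≈ 418.47826.
Since α = 2/3 < 1, p = c/n^{2/3} ≫ 1/n is above the triangle threshold p ~ 1/n. Asymptotically E[X] ~ (c³/6)·n^{3(1−α)} = (5³/6)·n^{1} → ∞; triangles are abundant w.h.p.

E[X] ≈ 418.47826; in regime p = Θ(1/n^{2/3}) E[X] diverges (above the triangle threshold p ~ 1/n).


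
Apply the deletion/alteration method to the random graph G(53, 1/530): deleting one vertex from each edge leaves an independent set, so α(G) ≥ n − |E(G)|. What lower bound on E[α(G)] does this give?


E[|E(G)|] = C(53, 2)·p = 1378 · (1/530) = 13/5.
E[α(G)] ≥ n − E[|E(G)|] = 53 − 13/5 = 252/5.
Numerically: ≈ 50.400.
(This is only a lower bound; the true E[α(G)] may be larger.)

E[α(G)] ≥ 252/5 ≈ 50.400.


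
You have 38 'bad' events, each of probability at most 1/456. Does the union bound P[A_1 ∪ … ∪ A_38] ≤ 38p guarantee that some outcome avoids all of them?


Union bound: P[∪_{i=1}^{38} A_i] ≤ Σ_i P[A_i] ≤ 38·p = 38·(1/456) = 1/12.
Numerically: 1/12 ≈ 0.083.
Is 1/12 < 1? YES.
Since P[∪ A_i] ≤ 1/12 < 1, the complement has P[∩ A_i^c] ≥ 1 − 1/12 = 11/12 > 0, so some outcome avoids every A_i.

38·p = 1/12 ≈ 0.083; existence CERTIFIED by the union bound.


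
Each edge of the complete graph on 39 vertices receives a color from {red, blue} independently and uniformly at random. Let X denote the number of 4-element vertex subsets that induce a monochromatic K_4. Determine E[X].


Let X = Σ_S X_S over the C(39, 4) = 82251 subsets S of size 4, where X_S = 1 if the K_4 on S is monochromatic.
For a fixed S, the K_4 on S has C(4, 2) = 6 edges. P[all 6 edges red] = (1/2)^6, and likewise for blue, so P[monochromatic] = 2·(1/2)^6 = 2^{1 − 6} = 1/32.
Summing: E[X] = C(39, 4) · 2^{1 − 6} = 82251 · 1/32 = 82251/32.
Numerically: E[X] ≈ 2570.343750.

E[X] = C(39,4)·2^(1−C(4,2)) = 82251/32 ≈ 2570.343750.


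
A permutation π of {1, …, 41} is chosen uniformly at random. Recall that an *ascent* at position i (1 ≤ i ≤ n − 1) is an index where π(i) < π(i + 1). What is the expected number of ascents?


Write X = Σ X_I over i = 1, …, 40, with X_I the indicator of one ascent.
There are 40 indicators.
For each fixed i, the pair (π(i), π(i+1)) is a uniformly random ordered pair of distinct values from {1, …, 41}; by symmetry P[π(i) < π(i+1)] = 1/2.
By linearity: E[X] = 40 · (1/2) = (41 − 1) · (1/2) = 20 ≈ 20.000.

E[X] = 20 = 20.000.


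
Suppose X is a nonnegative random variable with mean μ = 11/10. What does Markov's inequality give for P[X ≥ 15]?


μ = E[X] = 11/10, a = 15.
Markov: P[X ≥ 15] ≤ μ/a = (11/10)/15 = 11/150.
Numerically: ≈ 0.0733.
(Since a = 15 > μ = 1.1000, the bound 11/150 is < 1 and informative.)

P[X ≥ 15] ≤ 11/150 ≈ 0.0733.


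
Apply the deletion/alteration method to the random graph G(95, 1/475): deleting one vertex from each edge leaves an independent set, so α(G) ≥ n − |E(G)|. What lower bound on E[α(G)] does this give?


E[|E(G)|] = C(95, 2)·p = 4465 · (1/475) = 47/5.
E[α(G)] ≥ n − E[|E(G)|] = 95 − 47/5 = 428/5.
Numerically: ≈ 85.6000.
(This is only a lower bound; the true E[α(G)] may be larger.)

E[α(G)] ≥ 428/5 ≈ 85.6000.


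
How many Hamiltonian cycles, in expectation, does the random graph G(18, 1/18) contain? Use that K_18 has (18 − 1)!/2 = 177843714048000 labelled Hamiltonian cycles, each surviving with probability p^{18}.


K_18 has (18 − 1)!/2 = 177843714048000 labelled Hamiltonian cycles.
For each such Hamiltonian cycle H, let X_H = 1 if all 18 edges of H are present in G. Then P[X_H = 1] = p^{18} = (1/18)^{18} = 1/39346408075296537575424.
Summing the indicators: E[X] = Σ_H E[X_H] = 177843714048000 · p^{18} = 177843714048000 · 1/39346408075296537575424 = 14889875/3294258113514384.
Numerically: E[X] ≈ 4.51995e-09.

E[X] = 177843714048000 · (1/18)^{18} = 14889875/3294258113514384 ≈ 4.51995e-09.


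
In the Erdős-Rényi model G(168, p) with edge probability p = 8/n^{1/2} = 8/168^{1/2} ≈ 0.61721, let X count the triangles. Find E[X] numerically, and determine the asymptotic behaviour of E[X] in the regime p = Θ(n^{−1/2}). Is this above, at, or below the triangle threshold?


Number of potential triangles: C(168, 3) = 776216.
Each occurs with probability p³ ≈ (0.61721)³ ≈ 2.3512891e-01.
By linearity: E[X] = C(168, 3)·p³ ≈ 776216 · 2.3512891e-01 ≈ 182510.82529.
Since α = 1/2 < 1, p = c/n^{1/2} ≫ 1/n is above the triangle threshold p ~ 1/n. Asymptotically E[X] ~ (c³/6)·n^{3(1−α)} = (8³/6)·n^{1.5} → ∞; triangles are abundant w.h.p.

E[X] ≈ 182510.82529; in regime p = Θ(1/n^{1/2}) E[X] diverges (above the triangle threshold p ~ 1/n).


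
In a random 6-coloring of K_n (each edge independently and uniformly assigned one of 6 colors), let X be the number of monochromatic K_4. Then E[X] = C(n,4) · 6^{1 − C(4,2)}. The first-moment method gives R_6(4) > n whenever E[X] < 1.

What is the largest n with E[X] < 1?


We need C(n, 4) · 6^{1 − 6} < 1, i.e. C(n, 4) < 6^{6 − 1} = 7776.
Check values of n near the boundary:
  n = 17: C(17, 4) = 2380; 2380 < 7776? YES
  n = 18: C(18, 4) = 3060; 3060 < 7776? YES
  n = 19: C(19, 4) = 3876; 3876 < 7776? YES
  n = 20: C(20, 4) = 4845; 4845 < 7776? YES
  n = 21: C(21, 4) = 5985; 5985 < 7776? YES
  n = 22: C(22, 4) = 7315; 7315 < 7776? YES
  n = 23: C(23, 4) = 8855; 8855 < 7776? NO
The largest n with C(n, 4) < 7776 is n = 22 (where E[X] = 7315/7776 ≈ 0.9407). Hence R_6(4) > 22, i.e. R_6(4) ≥ 23.

Largest n = 22; hence R_6(4) > 22.


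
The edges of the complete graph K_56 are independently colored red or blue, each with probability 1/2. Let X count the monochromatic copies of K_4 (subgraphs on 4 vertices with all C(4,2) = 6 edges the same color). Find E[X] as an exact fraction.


Let X = Σ_S X_S over the C(56, 4) = 367290 subsets S of size 4, where X_S = 1 if the K_4 on S is monochromatic.
For a fixed S, the K_4 on S has C(4, 2) = 6 edges. P[all 6 edges red] = (1/2)^6, and likewise for blue, so P[monochromatic] = 2·(1/2)^6 = 2^{1 − 6} = 1/32.
Summing: E[X] = C(56, 4) · 2^{1 − 6} = 367290 · 1/32 = 183645/16.
Numerically: E[X] ≈ 11477.81250.

E[X] = C(56,4)·2^(1−C(4,2)) = 183645/16 ≈ 11477.81250.


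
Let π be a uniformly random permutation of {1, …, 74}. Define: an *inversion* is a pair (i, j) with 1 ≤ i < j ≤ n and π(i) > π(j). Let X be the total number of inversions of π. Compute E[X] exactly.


Write X = Σ X_I over the C(74, 2) = 2701 pairs i < j, with X_I the indicator of one inversion.
There are 2701 indicators.
For each fixed pair i < j, the values π(i) and π(j) are two distinct elements of {1, …, 74} in uniformly random order; by symmetry P[π(i) > π(j)] = 1/2.
By linearity: E[X] = 2701 · (1/2) = C(74, 2) · (1/2) = 2701/2 = 2701/2 ≈ 1350.5000.

E[X] = 2701/2 = 1350.5000.


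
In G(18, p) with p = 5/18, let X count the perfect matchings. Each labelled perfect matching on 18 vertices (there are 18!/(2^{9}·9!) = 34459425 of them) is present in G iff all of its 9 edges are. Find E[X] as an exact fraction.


K_18 has 18!/(2^{9}·9!) = 34459425 labelled perfect matchings.
For each such perfect matching H, let X_H = 1 if all 9 edges of H are present in G. Then P[X_H = 1] = p^{9} = (5/18)^{9} = 1953125/198359290368.
By linearity of expectation: E[X] = Σ_H E[X_H] = 34459425 · p^{9} = 34459425 · 1953125/198359290368 = 830908203125/2448880128.
Numerically: E[X] ≈ 339.301.

E[X] = 34459425 · (5/18)^{9} = 830908203125/2448880128 ≈ 339.301.


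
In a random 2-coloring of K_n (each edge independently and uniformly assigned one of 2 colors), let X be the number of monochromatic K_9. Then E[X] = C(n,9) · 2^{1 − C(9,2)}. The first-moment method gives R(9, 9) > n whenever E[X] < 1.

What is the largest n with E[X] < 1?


We need C(n, 9) · 2^{1 − 36} < 1, i.e. C(n, 9) < 2^{36 − 1} = 34359738368.
Check values of n near the boundary:
  n = 64: C(64, 9) = 27540584512; 27540584512 < 34359738368? YES
  n = 65: C(65, 9) = 31966749880; 31966749880 < 34359738368? YES
  n = 66: C(66, 9) = 37014131440; 37014131440 < 34359738368? NO
  n = 67: C(67, 9) = 42757703560; 42757703560 < 34359738368? NO
  n = 68: C(68, 9) = 49280065120; 49280065120 < 34359738368? NO
The largest n with C(n, 9) < 34359738368 is n = 65 (where E[X] = 3995843735/4294967296 ≈ 0.9304). Hence R(9, 9) > 65, i.e. R(9, 9) ≥ 66.

Largest n = 65; hence R(9, 9) > 65.


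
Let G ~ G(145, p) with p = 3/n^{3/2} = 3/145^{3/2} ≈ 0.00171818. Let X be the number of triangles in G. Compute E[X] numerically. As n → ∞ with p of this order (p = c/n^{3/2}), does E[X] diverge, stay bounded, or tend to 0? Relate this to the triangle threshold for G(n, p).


Number of potential triangles: C(145, 3) = 497640.
Each occurs with probability p³ ≈ (0.00171818)³ ≈ 5.07233296e-09.
By linearity: E[X] = C(145, 3)·p³ ≈ 497640 · 5.07233296e-09 ≈ 0.002524.
Since α = 3/2 > 1, p = c/n^{3/2} = o(1/n) is below the triangle threshold p ~ 1/n. Asymptotically E[X] ~ (c³/6)·n^{3(1−α)} = (3³/6)·n^{-1.5} → 0, so by Markov's inequality G has no triangles w.h.p.

E[X] ≈ 0.002524; in regime p = Θ(1/n^{3/2}) E[X] tends to 0 (below the triangle threshold p ~ 1/n).


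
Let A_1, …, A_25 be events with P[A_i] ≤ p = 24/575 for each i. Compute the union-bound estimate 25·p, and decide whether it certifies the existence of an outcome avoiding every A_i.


Union bound: P[∪_{i=1}^{25} A_i] ≤ Σ_i P[A_i] ≤ 25·p = 25·(24/575) = 24/23.
Numerically: 24/23 ≈ 1.043.
Is 24/23 < 1? NO.
Since the bound 24/23 is ≥ 1, the union bound is uninformative here; it does NOT by itself certify existence.

25·p = 24/23 ≈ 1.043; existence NOT certified by the union bound.


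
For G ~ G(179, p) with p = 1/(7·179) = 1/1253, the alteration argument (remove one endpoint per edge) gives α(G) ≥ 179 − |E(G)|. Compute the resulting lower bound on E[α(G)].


E[|E(G)|] = C(179, 2)·p = 15931 · (1/1253) = 89/7.
E[α(G)] ≥ n − E[|E(G)|] = 179 − 89/7 = 1164/7.
Numerically: ≈ 166.285714.
(This is only a lower bound; the true E[α(G)] may be larger.)

E[α(G)] ≥ 1164/7 ≈ 166.285714.


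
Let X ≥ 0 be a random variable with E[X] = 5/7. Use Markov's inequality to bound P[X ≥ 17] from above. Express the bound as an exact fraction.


μ = E[X] = 5/7, a = 17.
Markov: P[X ≥ 17] ≤ μ/a = (5/7)/17 = 5/119.
Numerically: ≈ 0.042017.
(Since a = 17 > μ = 0.714286, the bound 5/119 is < 1 and informative.)

P[X ≥ 17] ≤ 5/119 ≈ 0.042017.


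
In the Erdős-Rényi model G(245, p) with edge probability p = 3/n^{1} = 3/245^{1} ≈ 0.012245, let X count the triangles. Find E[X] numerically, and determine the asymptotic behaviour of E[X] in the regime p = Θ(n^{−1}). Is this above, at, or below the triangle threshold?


Number of potential triangles: C(245, 3) = 2421090.
Each occurs with probability p³ ≈ (0.012245)³ ≈ 1.8359697e-06.
By linearity: E[X] = C(245, 3)·p³ ≈ 2421090 · 1.8359697e-06 ≈ 4.44505.
Here α = 1, so p = 3/n is exactly at the triangle threshold p ~ 1/n. Asymptotically E[X] → c³/6 = 3³/6 = 9/2 ≈ 4.50000, a bounded constant. In this regime the triangle count is asymptotically Poisson(c³/6).

E[X] ≈ 4.44505; in regime p = Θ(1/n^{1}) E[X] stays bounded (at the triangle threshold p ~ 1/n).


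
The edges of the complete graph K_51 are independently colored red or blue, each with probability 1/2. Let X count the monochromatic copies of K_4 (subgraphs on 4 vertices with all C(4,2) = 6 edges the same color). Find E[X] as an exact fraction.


Let X = Σ_S X_S over the C(51, 4) = 249900 subsets S of size 4, where X_S = 1 if the K_4 on S is monochromatic.
For a fixed S, the K_4 on S has C(4, 2) = 6 edges. P[all 6 edges red] = (1/2)^6, and likewise for blue, so P[monochromatic] = 2·(1/2)^6 = 2^{1 − 6} = 1/32.
By linearity: E[X] = C(51, 4) · 2^{1 − 6} = 249900 · 1/32 = 62475/8.
Numerically: E[X] ≈ 7809.3750.

E[X] = C(51,4)·2^(1−C(4,2)) = 62475/8 ≈ 7809.3750.


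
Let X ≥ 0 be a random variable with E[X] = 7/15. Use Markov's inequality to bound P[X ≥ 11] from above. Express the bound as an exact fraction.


μ = E[X] = 7/15, a = 11.
Markov: P[X ≥ 11] ≤ μ/a = (7/15)/11 = 7/165.
Numerically: ≈ 0.042.
(Since a = 11 > μ = 0.467, the bound 7/165 is < 1 and informative.)

P[X ≥ 11] ≤ 7/165 ≈ 0.042.


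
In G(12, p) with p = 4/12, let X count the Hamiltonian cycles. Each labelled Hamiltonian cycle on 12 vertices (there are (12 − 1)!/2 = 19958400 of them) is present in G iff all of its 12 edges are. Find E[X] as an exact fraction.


K_12 has (12 − 1)!/2 = 19958400 labelled Hamiltonian cycles.
For each such Hamiltonian cycle H, let X_H = 1 if all 12 edges of H are present in G. Then P[X_H = 1] = p^{12} = (1/3)^{12} = 1/531441.
Summing the indicators: E[X] = Σ_H E[X_H] = 19958400 · p^{12} = 19958400 · 1/531441 = 246400/6561.
Numerically: E[X] ≈ 37.6.

E[X] = 19958400 · (1/3)^{12} = 246400/6561 ≈ 37.6.


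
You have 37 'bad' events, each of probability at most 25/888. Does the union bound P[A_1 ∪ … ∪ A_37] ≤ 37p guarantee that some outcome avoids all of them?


Union bound: P[∪_{i=1}^{37} A_i] ≤ Σ_i P[A_i] ≤ 37·p = 37·(25/888) = 25/24.
Numerically: 25/24 ≈ 1.0416667.
Is 25/24 < 1? NO.
Since the bound 25/24 is ≥ 1, the union bound is uninformative here; it does NOT by itself certify existence.

37·p = 25/24 ≈ 1.0416667; existence NOT certified by the union bound.


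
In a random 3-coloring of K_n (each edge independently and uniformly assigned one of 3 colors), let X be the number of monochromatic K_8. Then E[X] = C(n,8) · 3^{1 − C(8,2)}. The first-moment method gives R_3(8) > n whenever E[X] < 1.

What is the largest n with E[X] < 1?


We need C(n, 8) · 3^{1 − 28} < 1, i.e. C(n, 8) < 3^{28 − 1} = 7625597484987.
Check values of n near the boundary:
  n = 154: C(154, 8) = 6521818990995; 6521818990995 < 7625597484987? YES
  n = 155: C(155, 8) = 6876747915675; 6876747915675 < 7625597484987? YES
  n = 156: C(156, 8) = 7248464019225; 7248464019225 < 7625597484987? YES
  n = 157: C(157, 8) = 7637643295425; 7637643295425 < 7625597484987? NO
  n = 158: C(158, 8) = 8044984271181; 8044984271181 < 7625597484987? NO
The largest n with C(n, 8) < 7625597484987 is n = 156 (where E[X] = 805384891025/847288609443 ≈ 0.950544). Hence R_3(8) > 156, i.e. R_3(8) ≥ 157.

Largest n = 156; hence R_3(8) > 156.


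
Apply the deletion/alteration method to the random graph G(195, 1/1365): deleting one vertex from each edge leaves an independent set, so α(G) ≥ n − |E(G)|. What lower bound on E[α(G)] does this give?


E[|E(G)|] = C(195, 2)·p = 18915 · (1/1365) = 97/7.
E[α(G)] ≥ n − E[|E(G)|] = 195 − 97/7 = 1268/7.
Numerically: ≈ 181.14286.
(This is only a lower bound; the true E[α(G)] may be larger.)

E[α(G)] ≥ 1268/7 ≈ 181.14286.


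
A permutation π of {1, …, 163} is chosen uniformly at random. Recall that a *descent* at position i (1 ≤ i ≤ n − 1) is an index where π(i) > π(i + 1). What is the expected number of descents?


Write X = Σ X_I over i = 1, …, 162, with X_I the indicator of one descent.
There are 162 indicators.
For each fixed i, the pair (π(i), π(i+1)) is a uniformly random ordered pair of distinct values from {1, …, 163}; by symmetry P[π(i) > π(i+1)] = 1/2.
By linearity: E[X] = 162 · (1/2) = (163 − 1) · (1/2) = 81 ≈ 81.00000.

E[X] = 81 = 81.00000.


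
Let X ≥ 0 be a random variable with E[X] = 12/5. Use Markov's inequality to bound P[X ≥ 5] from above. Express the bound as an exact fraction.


μ = E[X] = 12/5, a = 5.
Markov: P[X ≥ 5] ≤ μ/a = (12/5)/5 = 12/25.
Numerically: ≈ 0.4800.
(Since a = 5 > μ = 2.4000, the bound 12/25 is < 1 and informative.)

P[X ≥ 5] ≤ 12/25 ≈ 0.4800.


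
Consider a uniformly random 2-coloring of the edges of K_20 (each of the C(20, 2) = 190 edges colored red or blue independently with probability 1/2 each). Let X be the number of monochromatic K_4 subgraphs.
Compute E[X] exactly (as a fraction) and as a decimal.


Let X = Σ_S X_S over the C(20, 4) = 4845 subsets S of size 4, where X_S = 1 if the K_4 on S is monochromatic.
For a fixed S, the K_4 on S has C(4, 2) = 6 edges. P[all 6 edges red] = (1/2)^6, and likewise for blue, so P[monochromatic] = 2·(1/2)^6 = 2^{1 − 6} = 1/32.
By linearity: E[X] = C(20, 4) · 2^{1 − 6} = 4845 · 1/32 = 4845/32.
Numerically: E[X] ≈ 151.40625.

E[X] = C(20,4)·2^(1−C(4,2)) = 4845/32 ≈ 151.40625.


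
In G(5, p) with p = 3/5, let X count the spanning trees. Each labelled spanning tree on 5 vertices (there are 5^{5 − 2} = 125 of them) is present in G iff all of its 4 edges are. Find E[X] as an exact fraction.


K_5 has 5^{5 − 2} = 125 labelled spanning trees.
For each such spanning tree H, let X_H = 1 if all 4 edges of H are present in G. Then P[X_H = 1] = p^{4} = (3/5)^{4} = 81/625.
Summing the indicators: E[X] = Σ_H E[X_H] = 125 · p^{4} = 125 · 81/625 = 81/5.
Numerically: E[X] ≈ 16.2.

E[X] = 125 · (3/5)^{4} = 81/5 ≈ 16.2.


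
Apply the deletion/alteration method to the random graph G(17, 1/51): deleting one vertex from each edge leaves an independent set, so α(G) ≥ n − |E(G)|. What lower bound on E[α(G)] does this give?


E[|E(G)|] = C(17, 2)·p = 136 · (1/51) = 8/3.
E[α(G)] ≥ n − E[|E(G)|] = 17 − 8/3 = 43/3.
Numerically: ≈ 14.33333.
(This is only a lower bound; the true E[α(G)] may be larger.)

E[α(G)] ≥ 43/3 ≈ 14.33333.


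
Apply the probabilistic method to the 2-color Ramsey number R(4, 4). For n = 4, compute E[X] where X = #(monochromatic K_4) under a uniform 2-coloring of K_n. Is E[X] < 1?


E[X] = C(4, 4) · 2^{1 − 6} = 1 · 2^{−5} = 1/32.
As a reduced fraction: E[X] = 1/32 ≈ 0.031.
Is E[X] < 1? YES.
Since E[X] < 1, there exists a 2-coloring of K_{4} with no monochromatic K_4; hence R(4, 4) > 4.

E[X] = 1/32 ≈ 0.031; E[X] < 1, so R(4, 4) > 4.


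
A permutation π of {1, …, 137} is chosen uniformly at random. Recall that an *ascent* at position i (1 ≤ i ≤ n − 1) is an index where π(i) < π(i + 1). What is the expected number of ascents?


Write X = Σ X_I over i = 1, …, 136, with X_I the indicator of one ascent.
There are 136 indicators.
For each fixed i, the pair (π(i), π(i+1)) is a uniformly random ordered pair of distinct values from {1, …, 137}; by symmetry P[π(i) < π(i+1)] = 1/2.
By linearity: E[X] = 136 · (1/2) = (137 − 1) · (1/2) = 68 ≈ 68.0000.

E[X] = 68 = 68.0000.


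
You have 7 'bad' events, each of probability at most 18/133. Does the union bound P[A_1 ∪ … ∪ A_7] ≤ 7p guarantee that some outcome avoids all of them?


Union bound: P[∪_{i=1}^{7} A_i] ≤ Σ_i P[A_i] ≤ 7·p = 7·(18/133) = 18/19.
Numerically: 18/19 ≈ 0.94737.
Is 18/19 < 1? YES.
Since P[∪ A_i] ≤ 18/19 < 1, the complement has P[∩ A_i^c] ≥ 1 − 18/19 = 1/19 > 0, so some outcome avoids every A_i.

7·p = 18/19 ≈ 0.94737; existence CERTIFIED by the union bound.


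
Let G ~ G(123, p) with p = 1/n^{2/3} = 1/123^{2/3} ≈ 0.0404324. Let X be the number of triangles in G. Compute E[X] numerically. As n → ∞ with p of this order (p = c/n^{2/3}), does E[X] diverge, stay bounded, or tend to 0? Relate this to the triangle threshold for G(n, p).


Number of potential triangles: C(123, 3) = 302621.
Each occurs with probability p³ ≈ (0.0404324)³ ≈ 6.60982220e-05.
By linearity: E[X] = C(123, 3)·p³ ≈ 302621 · 6.60982220e-05 ≈ 20.002710.
Since α = 2/3 < 1, p = c/n^{2/3} ≫ 1/n is above the triangle threshold p ~ 1/n. Asymptotically E[X] ~ (c³/6)·n^{3(1−α)} = (1³/6)·n^{1} → ∞; triangles are abundant w.h.p.

E[X] ≈ 20.002710; in regime p = Θ(1/n^{2/3}) E[X] diverges (above the triangle threshold p ~ 1/n).


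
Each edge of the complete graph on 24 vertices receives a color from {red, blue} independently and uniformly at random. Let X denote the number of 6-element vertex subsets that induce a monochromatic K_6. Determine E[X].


Let X = Σ_S X_S over the C(24, 6) = 134596 subsets S of size 6, where X_S = 1 if the K_6 on S is monochromatic.
For a fixed S, the K_6 on S has C(6, 2) = 15 edges. P[all 15 edges red] = (1/2)^15, and likewise for blue, so P[monochromatic] = 2·(1/2)^15 = 2^{1 − 15} = 1/16384.
Summing: E[X] = C(24, 6) · 2^{1 − 15} = 134596 · 1/16384 = 33649/4096.
Numerically: E[X] ≈ 8.2151.

E[X] = C(24,6)·2^(1−C(6,2)) = 33649/4096 ≈ 8.2151.


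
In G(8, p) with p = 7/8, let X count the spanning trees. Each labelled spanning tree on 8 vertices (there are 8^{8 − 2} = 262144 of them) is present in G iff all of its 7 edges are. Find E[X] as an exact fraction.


K_8 has 8^{8 − 2} = 262144 labelled spanning trees.
For each such spanning tree H, let X_H = 1 if all 7 edges of H are present in G. Then P[X_H = 1] = p^{7} = (7/8)^{7} = 823543/2097152.
By linearity of expectation: E[X] = Σ_H E[X_H] = 262144 · p^{7} = 262144 · 823543/2097152 = 823543/8.
Numerically: E[X] ≈ 1.03e+05.

E[X] = 262144 · (7/8)^{7} = 823543/8 ≈ 1.03e+05.


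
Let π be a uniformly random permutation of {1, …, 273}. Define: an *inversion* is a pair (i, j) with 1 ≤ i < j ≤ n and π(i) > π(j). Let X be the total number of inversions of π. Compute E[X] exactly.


Write X = Σ X_I over the C(273, 2) = 37128 pairs i < j, with X_I the indicator of one inversion.
There are 37128 indicators.
For each fixed pair i < j, the values π(i) and π(j) are two distinct elements of {1, …, 273} in uniformly random order; by symmetry P[π(i) > π(j)] = 1/2.
By linearity: E[X] = 37128 · (1/2) = C(273, 2) · (1/2) = 37128/2 = 18564 ≈ 18564.00000.

E[X] = 18564 = 18564.00000.


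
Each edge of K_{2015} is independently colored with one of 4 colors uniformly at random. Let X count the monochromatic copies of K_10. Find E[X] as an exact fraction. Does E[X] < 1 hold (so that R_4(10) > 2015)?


E[X] = C(2015, 10) · 4^{1 − 45} = 297353674437325491072340253 · 4^{−44} = 297353674437325491072340253/309485009821345068724781056.
As a reduced fraction: E[X] = 297353674437325491072340253/309485009821345068724781056 ≈ 0.9608015.
Is E[X] < 1? YES.
Since E[X] < 1, there exists a 4-coloring of K_{2015} with no monochromatic K_10; hence R_4(10) > 2015.

E[X] = 297353674437325491072340253/309485009821345068724781056 ≈ 0.9608015; E[X] < 1, so R_4(10) > 2015.


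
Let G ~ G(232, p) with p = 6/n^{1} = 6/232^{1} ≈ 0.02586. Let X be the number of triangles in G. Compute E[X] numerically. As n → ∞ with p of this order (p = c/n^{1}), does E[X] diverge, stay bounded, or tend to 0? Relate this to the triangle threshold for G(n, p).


Number of potential triangles: C(232, 3) = 2054360.
Each occurs with probability p³ ≈ (0.02586)³ ≈ 1.729776e-05.
By linearity: E[X] = C(232, 3)·p³ ≈ 2054360 · 1.729776e-05 ≈ 35.5358.
Here α = 1, so p = 6/n is exactly at the triangle threshold p ~ 1/n. Asymptotically E[X] → c³/6 = 6³/6 = 36 ≈ 36.0000, a bounded constant. In this regime the triangle count is asymptotically Poisson(c³/6).

E[X] ≈ 35.5358; in regime p = Θ(1/n^{1}) E[X] stays bounded (at the triangle threshold p ~ 1/n).


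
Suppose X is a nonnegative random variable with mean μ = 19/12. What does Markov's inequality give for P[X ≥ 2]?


μ = E[X] = 19/12, a = 2.
Markov: P[X ≥ 2] ≤ μ/a = (19/12)/2 = 19/24.
Numerically: ≈ 0.7917.
(Since a = 2 > μ = 1.5833, the bound 19/24 is < 1 and informative.)

P[X ≥ 2] ≤ 19/24 ≈ 0.7917.


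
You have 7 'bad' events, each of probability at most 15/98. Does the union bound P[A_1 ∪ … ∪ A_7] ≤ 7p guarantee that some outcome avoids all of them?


Union bound: P[∪_{i=1}^{7} A_i] ≤ Σ_i P[A_i] ≤ 7·p = 7·(15/98) = 15/14.
Numerically: 15/14 ≈ 1.0714.
Is 15/14 < 1? NO.
Since the bound 15/14 is ≥ 1, the union bound is uninformative here; it does NOT by itself certify existence.

7·p = 15/14 ≈ 1.0714; existence NOT certified by the union bound.


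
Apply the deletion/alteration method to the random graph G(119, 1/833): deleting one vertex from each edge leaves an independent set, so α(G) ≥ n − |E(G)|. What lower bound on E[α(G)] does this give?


E[|E(G)|] = C(119, 2)·p = 7021 · (1/833) = 59/7.
E[α(G)] ≥ n − E[|E(G)|] = 119 − 59/7 = 774/7.
Numerically: ≈ 110.57143.
(This is only a lower bound; the true E[α(G)] may be larger.)

E[α(G)] ≥ 774/7 ≈ 110.57143.


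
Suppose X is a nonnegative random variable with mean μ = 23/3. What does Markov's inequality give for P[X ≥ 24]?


μ = E[X] = 23/3, a = 24.
Markov: P[X ≥ 24] ≤ μ/a = (23/3)/24 = 23/72.
Numerically: ≈ 0.319444.
(Since a = 24 > μ = 7.666667, the bound 23/72 is < 1 and informative.)

P[X ≥ 24] ≤ 23/72 ≈ 0.319444.


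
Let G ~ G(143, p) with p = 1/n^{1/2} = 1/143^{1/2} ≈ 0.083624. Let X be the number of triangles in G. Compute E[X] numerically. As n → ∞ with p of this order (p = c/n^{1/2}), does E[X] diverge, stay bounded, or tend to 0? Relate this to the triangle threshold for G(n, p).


Number of potential triangles: C(143, 3) = 477191.
Each occurs with probability p³ ≈ (0.083624)³ ≈ 5.8478462e-04.
By linearity: E[X] = C(143, 3)·p³ ≈ 477191 · 5.8478462e-04 ≈ 279.05396.
Since α = 1/2 < 1, p = c/n^{1/2} ≫ 1/n is above the triangle threshold p ~ 1/n. Asymptotically E[X] ~ (c³/6)·n^{3(1−α)} = (1³/6)·n^{1.5} → ∞; triangles are abundant w.h.p.

E[X] ≈ 279.05396; in regime p = Θ(1/n^{1/2}) E[X] diverges (above the triangle threshold p ~ 1/n).


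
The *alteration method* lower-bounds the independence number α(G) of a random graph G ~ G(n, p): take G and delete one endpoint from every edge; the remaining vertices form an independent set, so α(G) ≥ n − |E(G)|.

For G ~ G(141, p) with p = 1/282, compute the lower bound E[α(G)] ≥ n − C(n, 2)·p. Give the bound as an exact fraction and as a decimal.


E[|E(G)|] = C(141, 2)·p = 9870 · (1/282) = 35.
E[α(G)] ≥ n − E[|E(G)|] = 141 − 35 = 106.
Numerically: ≈ 106.000000.
(This is only a lower bound; the true E[α(G)] may be larger.)

E[α(G)] ≥ 106 ≈ 106.000000.


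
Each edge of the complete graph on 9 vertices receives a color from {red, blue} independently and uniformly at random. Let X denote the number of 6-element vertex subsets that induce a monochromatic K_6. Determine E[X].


Let X = Σ_S X_S over the C(9, 6) = 84 subsets S of size 6, where X_S = 1 if the K_6 on S is monochromatic.
For a fixed S, the K_6 on S has C(6, 2) = 15 edges. P[all 15 edges red] = (1/2)^15, and likewise for blue, so P[monochromatic] = 2·(1/2)^15 = 2^{1 − 15} = 1/16384.
By linearity: E[X] = C(9, 6) · 2^{1 − 15} = 84 · 1/16384 = 21/4096.
Numerically: E[X] ≈ 0.0051.

E[X] = C(9,6)·2^(1−C(6,2)) = 21/4096 ≈ 0.0051.


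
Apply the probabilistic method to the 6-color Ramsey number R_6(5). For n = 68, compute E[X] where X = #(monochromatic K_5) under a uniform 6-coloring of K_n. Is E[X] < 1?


E[X] = C(68, 5) · 6^{1 − 10} = 10424128 · 6^{−9} = 10424128/10077696.
As a reduced fraction: E[X] = 162877/157464 ≈ 1.03438.
Is E[X] < 1? NO.
Since E[X] ≥ 1, the first-moment bound is inconclusive at n = 68; it does NOT by itself certify R_6(5) > 68.

E[X] = 162877/157464 ≈ 1.03438; E[X] ≥ 1; first-moment method inconclusive here.


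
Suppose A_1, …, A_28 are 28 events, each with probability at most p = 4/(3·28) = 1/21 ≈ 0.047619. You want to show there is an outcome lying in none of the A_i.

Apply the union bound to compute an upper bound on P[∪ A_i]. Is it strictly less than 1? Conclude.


Union bound: P[∪_{i=1}^{28} A_i] ≤ Σ_i P[A_i] ≤ 28·p = 28·(1/21) = 4/3.
Numerically: 4/3 ≈ 1.333333.
Is 4/3 < 1? NO.
Since the bound 4/3 is ≥ 1, the union bound is uninformative here; it does NOT by itself certify existence.

28·p = 4/3 ≈ 1.333333; existence NOT certified by the union bound.


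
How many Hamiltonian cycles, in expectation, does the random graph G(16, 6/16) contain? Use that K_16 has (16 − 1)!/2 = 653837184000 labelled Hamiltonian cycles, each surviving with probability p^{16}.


K_16 has (16 − 1)!/2 = 653837184000 labelled Hamiltonian cycles.
For each such Hamiltonian cycle H, let X_H = 1 if all 16 edges of H are present in G. Then P[X_H = 1] = p^{16} = (3/8)^{16} = 43046721/281474976710656.
By linearity of expectation: E[X] = Σ_H E[X_H] = 653837184000 · p^{16} = 653837184000 · 43046721/281474976710656 = 27485885585032875/274877906944.
Numerically: E[X] ≈ 9.999e+04.

E[X] = 653837184000 · (3/8)^{16} = 27485885585032875/274877906944 ≈ 9.999e+04.


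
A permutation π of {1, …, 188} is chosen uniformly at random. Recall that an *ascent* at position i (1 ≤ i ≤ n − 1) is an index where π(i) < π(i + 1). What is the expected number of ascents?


Write X = Σ X_I over i = 1, …, 187, with X_I the indicator of one ascent.
There are 187 indicators.
For each fixed i, the pair (π(i), π(i+1)) is a uniformly random ordered pair of distinct values from {1, …, 188}; by symmetry P[π(i) < π(i+1)] = 1/2.
By linearity: E[X] = 187 · (1/2) = (188 − 1) · (1/2) = 187/2 ≈ 93.50000.

E[X] = 187/2 = 93.50000.


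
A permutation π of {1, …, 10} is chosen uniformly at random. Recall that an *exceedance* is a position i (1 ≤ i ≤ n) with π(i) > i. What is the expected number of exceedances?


Write X = Σ_{i=1}^{10} X_i, where X_i = 1_{π(i) > i}.
For each fixed i, π(i) is uniform over {1, …, 10} (marginal of a uniform permutation), so P[π(i) > i] = (n − i)/n. Summing: Σ_{i=1}^{10} (n − i)/n = (0 + 1 + … + 9)/10 = 10(10 − 1)/(2·10) = (10 − 1)/2.
Hence E[X] = Σ_{i=1}^{10} (10 − i)/10 = 9/2 ≈ 4.50000.

E[X] = 9/2 = 4.50000.


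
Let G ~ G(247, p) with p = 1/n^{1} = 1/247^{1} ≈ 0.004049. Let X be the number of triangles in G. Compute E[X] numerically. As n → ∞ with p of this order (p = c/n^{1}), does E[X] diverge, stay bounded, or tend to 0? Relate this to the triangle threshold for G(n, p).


Number of potential triangles: C(247, 3) = 2481115.
Each occurs with probability p³ ≈ (0.004049)³ ≈ 6.636042e-08.
By linearity: E[X] = C(247, 3)·p³ ≈ 2481115 · 6.636042e-08 ≈ 0.1646.
Here α = 1, so p = 1/n is exactly at the triangle threshold p ~ 1/n. Asymptotically E[X] → c³/6 = 1³/6 = 1/6 ≈ 0.1667, a bounded constant. In this regime the triangle count is asymptotically Poisson(c³/6).

E[X] ≈ 0.1646; in regime p = Θ(1/n^{1}) E[X] stays bounded (at the triangle threshold p ~ 1/n).


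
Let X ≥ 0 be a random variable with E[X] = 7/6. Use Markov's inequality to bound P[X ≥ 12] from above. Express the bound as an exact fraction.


μ = E[X] = 7/6, a = 12.
Markov: P[X ≥ 12] ≤ μ/a = (7/6)/12 = 7/72.
Numerically: ≈ 0.097.
(Since a = 12 > μ = 1.167, the bound 7/72 is < 1 and informative.)

P[X ≥ 12] ≤ 7/72 ≈ 0.097.


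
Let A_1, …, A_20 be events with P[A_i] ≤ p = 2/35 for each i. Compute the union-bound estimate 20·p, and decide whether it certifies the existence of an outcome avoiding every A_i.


Union bound: P[∪_{i=1}^{20} A_i] ≤ Σ_i P[A_i] ≤ 20·p = 20·(2/35) = 8/7.
Numerically: 8/7 ≈ 1.14286.
Is 8/7 < 1? NO.
Since the bound 8/7 is ≥ 1, the union bound is uninformative here; it does NOT by itself certify existence.

20·p = 8/7 ≈ 1.14286; existence NOT certified by the union bound.


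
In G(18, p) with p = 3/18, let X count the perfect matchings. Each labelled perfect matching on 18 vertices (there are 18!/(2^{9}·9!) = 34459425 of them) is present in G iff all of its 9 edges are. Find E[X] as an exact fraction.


K_18 has 18!/(2^{9}·9!) = 34459425 labelled perfect matchings.
For each such perfect matching H, let X_H = 1 if all 9 edges of H are present in G. Then P[X_H = 1] = p^{9} = (1/6)^{9} = 1/10077696.
Summing the indicators: E[X] = Σ_H E[X_H] = 34459425 · p^{9} = 34459425 · 1/10077696 = 425425/124416.
Numerically: E[X] ≈ 3.419.

E[X] = 34459425 · (1/6)^{9} = 425425/124416 ≈ 3.419.


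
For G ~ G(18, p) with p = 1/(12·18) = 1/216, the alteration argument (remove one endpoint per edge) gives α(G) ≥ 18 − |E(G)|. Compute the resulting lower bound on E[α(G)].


E[|E(G)|] = C(18, 2)·p = 153 · (1/216) = 17/24.
E[α(G)] ≥ n − E[|E(G)|] = 18 − 17/24 = 415/24.
Numerically: ≈ 17.292.
(This is only a lower bound; the true E[α(G)] may be larger.)

E[α(G)] ≥ 415/24 ≈ 17.292.


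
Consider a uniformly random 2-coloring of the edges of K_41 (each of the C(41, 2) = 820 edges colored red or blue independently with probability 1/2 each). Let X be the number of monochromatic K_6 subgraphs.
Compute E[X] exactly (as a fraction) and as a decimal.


Let X = Σ_S X_S over the C(41, 6) = 4496388 subsets S of size 6, where X_S = 1 if the K_6 on S is monochromatic.
For a fixed S, the K_6 on S has C(6, 2) = 15 edges. P[all 15 edges red] = (1/2)^15, and likewise for blue, so P[monochromatic] = 2·(1/2)^15 = 2^{1 − 15} = 1/16384.
By linearity: E[X] = C(41, 6) · 2^{1 − 15} = 4496388 · 1/16384 = 1124097/4096.
Numerically: E[X] ≈ 274.43774.

E[X] = C(41,6)·2^(1−C(6,2)) = 1124097/4096 ≈ 274.43774.


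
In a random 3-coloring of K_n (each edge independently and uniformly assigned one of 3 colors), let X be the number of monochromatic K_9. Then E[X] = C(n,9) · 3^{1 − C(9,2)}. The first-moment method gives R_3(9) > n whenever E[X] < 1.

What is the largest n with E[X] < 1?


We need C(n, 9) · 3^{1 − 36} < 1, i.e. C(n, 9) < 3^{36 − 1} = 50031545098999707.
Check values of n near the boundary:
  n = 297: C(297, 9) = 43842345008337645; 43842345008337645 < 50031545098999707? YES
  n = 298: C(298, 9) = 45207677551849890; 45207677551849890 < 50031545098999707? YES
  n = 299: C(299, 9) = 46610674441390059; 46610674441390059 < 50031545098999707? YES
  n = 300: C(300, 9) = 48052241692154700; 48052241692154700 < 50031545098999707? YES
  n = 301: C(301, 9) = 49533303936090975; 49533303936090975 < 50031545098999707? YES
  n = 302: C(302, 9) = 51054804739588650; 51054804739588650 < 50031545098999707? NO
  n = 303: C(303, 9) = 52617706925494425; 52617706925494425 < 50031545098999707? NO
  n = 304: C(304, 9) = 54222992899492560; 54222992899492560 < 50031545098999707? NO
The largest n with C(n, 9) < 50031545098999707 is n = 301 (where E[X] = 16511101312030325/16677181699666569 ≈ 0.9900). Hence R_3(9) > 301, i.e. R_3(9) ≥ 302.

Largest n = 301; hence R_3(9) > 301.


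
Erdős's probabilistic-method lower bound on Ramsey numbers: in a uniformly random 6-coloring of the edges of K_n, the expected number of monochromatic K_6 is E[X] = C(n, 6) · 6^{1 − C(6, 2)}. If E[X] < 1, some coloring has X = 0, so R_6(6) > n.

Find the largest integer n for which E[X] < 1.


We need C(n, 6) · 6^{1 − 15} < 1, i.e. C(n, 6) < 6^{15 − 1} = 78364164096.
Check values of n near the boundary:
  n = 196: C(196, 6) = 72887293024; 72887293024 < 78364164096? YES
  n = 197: C(197, 6) = 75176946208; 75176946208 < 78364164096? YES
  n = 198: C(198, 6) = 77526225777; 77526225777 < 78364164096? YES
  n = 199: C(199, 6) = 79936367511; 79936367511 < 78364164096? NO
  n = 200: C(200, 6) = 82408626300; 82408626300 < 78364164096? NO
The largest n with C(n, 6) < 78364164096 is n = 198 (where E[X] = 25842075259/26121388032 ≈ 0.9893). Hence R_6(6) > 198, i.e. R_6(6) ≥ 199.

Largest n = 198; hence R_6(6) > 198.


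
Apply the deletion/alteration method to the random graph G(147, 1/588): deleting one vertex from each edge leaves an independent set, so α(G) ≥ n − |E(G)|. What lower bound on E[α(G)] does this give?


E[|E(G)|] = C(147, 2)·p = 10731 · (1/588) = 73/4.
E[α(G)] ≥ n − E[|E(G)|] = 147 − 73/4 = 515/4.
Numerically: ≈ 128.7500.
(This is only a lower bound; the true E[α(G)] may be larger.)

E[α(G)] ≥ 515/4 ≈ 128.7500.


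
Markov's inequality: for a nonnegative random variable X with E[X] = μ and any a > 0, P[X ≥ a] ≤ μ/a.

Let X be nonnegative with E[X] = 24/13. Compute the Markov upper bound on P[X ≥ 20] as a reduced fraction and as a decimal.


μ = E[X] = 24/13, a = 20.
Markov: P[X ≥ 20] ≤ μ/a = (24/13)/20 = 6/65.
Numerically: ≈ 0.09231.
(Since a = 20 > μ = 1.84615, the bound 6/65 is < 1 and informative.)

P[X ≥ 20] ≤ 6/65 ≈ 0.09231.
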